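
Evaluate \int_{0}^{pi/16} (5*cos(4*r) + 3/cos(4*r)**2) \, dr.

3/4 + 5*sqrt(2)/8

An antiderivative is F(r) = 5*sin(4*r)/4 + 3*tan(4*r)/4.
Then F(pi/16) - F(0) = (3/4 + 5*sqrt(2)/8) - (0) = 3/4 + 5*sqrt(2)/8.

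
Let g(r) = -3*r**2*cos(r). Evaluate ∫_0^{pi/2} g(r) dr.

Integrate by parts twice (u = r^2, dv = -3*cos(r) dr).
An antiderivative is F(r) = -3*r**2*sin(r) - 6*r*cos(r) + 6*sin(r).
Then F(pi/2) - F(0) = (6 - 3*pi**2/4) - (0) = 6 - 3*pi**2/4.

6 - 3*pi**2/4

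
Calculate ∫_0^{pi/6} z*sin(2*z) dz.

Integrate by parts once (u = z, dv = sin(2*z) dz).
An antiderivative is F(z) = -z*cos(2*z)/2 + sin(2*z)/4.
Then F(pi/6) - F(0) = (-pi/24 + sqrt(3)/8) - (0) = -pi/24 + sqrt(3)/8.

-pi/24 + sqrt(3)/8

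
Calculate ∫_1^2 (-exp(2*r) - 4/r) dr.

-exp(4)/2 - log(16) + exp(2)/2

An antiderivative is F(r) = -exp(2*r)/2 - 4*log(r).
Then F(2) - F(1) = (-exp(4)/2 - log(16)) - (-exp(2)/2) = -exp(4)/2 - log(16) + exp(2)/2.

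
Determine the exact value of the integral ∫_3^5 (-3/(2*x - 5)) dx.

An antiderivative is F(x) = -3*log(2*x - 5)/2.
Then F(5) - F(3) = (-3*log(5)/2) - (0) = -3*log(5)/2.

-3*log(5)/2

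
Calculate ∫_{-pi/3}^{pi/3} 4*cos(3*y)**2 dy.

Use the identity cos^2(3*y) = (1 + cos(6*y))/2.
An antiderivative is F(y) = 2*y + sin(6*y)/3.
Then F(pi/3) - F(-pi/3) = (2*pi/3) - (-2*pi/3) = 4*pi/3.

4*pi/3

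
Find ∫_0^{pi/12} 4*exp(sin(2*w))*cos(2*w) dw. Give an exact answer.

Let u = sin(2*w), so du = 2*cos(2*w) dw. When w = 0, u = 0; when w = pi/12, u = 1/2.
The integral becomes 2·∫ exp(u) du from 0 to 1/2, with antiderivative 2*exp(u).
Back in w: F(w) = 2*exp(sin(2*w)).
Then F(pi/12) - F(0) = (2*exp(1/2)) - (2) = -2 + 2*exp(1/2).

-2 + 2*exp(1/2)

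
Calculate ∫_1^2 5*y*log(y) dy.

Integrate by parts once (u = ln y, dv = 5*y dy).
An antiderivative is F(y) = 5*y**2*(2*log(y) - 1)/4.
Then F(2) - F(1) = (-5 + 10*log(2)) - (-5/4) = -15/4 + 10*log(2).

-15/4 + 10*log(2)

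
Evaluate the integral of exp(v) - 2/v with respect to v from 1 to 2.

An antiderivative is F(v) = exp(v) - 2*log(v).
Then F(2) - F(1) = (-log(4) + exp(2)) - (exp(1)) = -exp(1) - log(4) + exp(2).

-exp(1) - log(4) + exp(2)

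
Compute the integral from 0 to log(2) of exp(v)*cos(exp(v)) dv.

-sin(1) + sin(2)

Let u = exp(v), so du = exp(v) dv. When v = 0, u = 1; when v = log(2), u = 2.
The integral becomes ∫ cos(u) du from 1 to 2, with antiderivative sin(u).
Back in v: F(v) = sin(exp(v)).
Then F(log(2)) - F(0) = (sin(2)) - (sin(1)) = -sin(1) + sin(2).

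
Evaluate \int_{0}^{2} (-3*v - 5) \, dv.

By the power rule, an antiderivative is F(v) = -3*v**2/2 - 5*v.
Then F(2) - F(0) = (-16) - (0) = -16.

-16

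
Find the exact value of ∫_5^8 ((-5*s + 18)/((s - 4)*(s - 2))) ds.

Factor the denominator: s**2 - 6*s + 8 = (s - 2)(s - 4).
Partial fractions: (-5*s + 18)/((s - 4)*(s - 2)) = -4/(s - 2) - 1/(s - 4).
An antiderivative is F(s) = -log(s - 4) - 4*log(s - 2).
Then F(8) - F(5) = (-4*log(3) - 6*log(2)) - (-log(81)) = -log(64).

-log(64)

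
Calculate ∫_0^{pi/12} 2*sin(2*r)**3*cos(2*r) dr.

1/64

Let u = sin(2*r), so du = 2*cos(2*r) dr. When r = 0, u = 0; when r = pi/12, u = 1/2.
The integral becomes ∫ u**3 du from 0 to 1/2, with antiderivative u**4/4.
Back in r: F(r) = sin(2*r)**4/4.
Then F(pi/12) - F(0) = (1/64) - (0) = 1/64.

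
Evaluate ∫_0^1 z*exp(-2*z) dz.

(-3 + exp(2))*exp(-2)/4

Integrate by parts once (u = z, dv = exp(-2*z) dz).
An antiderivative is F(z) = (-2*z - 1)*exp(-2*z)/4.
Then F(1) - F(0) = (-3*exp(-2)/4) - (-1/4) = (-3 + exp(2))*exp(-2)/4.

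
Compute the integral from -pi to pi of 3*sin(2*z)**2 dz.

Use the identity sin^2(2*z) = (1 - cos(4*z))/2.
An antiderivative is F(z) = 3*z/2 - 3*sin(4*z)/8.
Then F(pi) - F(-pi) = (3*pi/2) - (-3*pi/2) = 3*pi.

3*pi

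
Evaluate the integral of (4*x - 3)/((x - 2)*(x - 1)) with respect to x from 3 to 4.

log(64/3)

Factor the denominator: x**2 - 3*x + 2 = (x - 1)(x - 2).
Partial fractions: (4*x - 3)/((x - 2)*(x - 1)) = -1/(x - 1) + 5/(x - 2).
An antiderivative is F(x) = 5*log(x - 2) - log(x - 1).
Then F(4) - F(3) = (log(32/3)) - (-log(2)) = log(64/3).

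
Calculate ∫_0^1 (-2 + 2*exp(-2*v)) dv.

-1 - exp(-2)

An antiderivative is F(v) = -2*v - exp(-2*v).
Then F(1) - F(0) = (-2 - exp(-2)) - (-1) = -1 - exp(-2).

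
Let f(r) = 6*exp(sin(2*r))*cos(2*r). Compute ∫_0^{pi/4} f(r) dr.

Let u = sin(2*r), so du = 2*cos(2*r) dr. When r = 0, u = 0; when r = pi/4, u = 1.
The integral becomes 3·∫ exp(u) du from 0 to 1, with antiderivative 3*exp(u).
Back in r: F(r) = 3*exp(sin(2*r)).
Then F(pi/4) - F(0) = (3*E) - (3) = -3 + 3*E.

-3 + 3*E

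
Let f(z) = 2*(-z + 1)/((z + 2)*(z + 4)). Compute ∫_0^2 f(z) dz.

-5*log(3) + 8*log(2)

Factor the denominator: z**2 + 6*z + 8 = (z + 4)(z + 2).
Partial fractions: 2*(-z + 1)/((z + 2)*(z + 4)) = -5/(z + 4) + 3/(z + 2).
An antiderivative is F(z) = 3*log(z + 2) - 5*log(z + 4).
Then F(2) - F(0) = (-5*log(3) + log(2)) - (-7*log(2)) = -5*log(3) + 8*log(2).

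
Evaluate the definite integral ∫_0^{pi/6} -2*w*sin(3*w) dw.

-2/9

Integrate by parts once (u = w, dv = -2*sin(3*w) dw).
An antiderivative is F(w) = 2*w*cos(3*w)/3 - 2*sin(3*w)/9.
Then F(pi/6) - F(0) = (-2/9) - (0) = -2/9.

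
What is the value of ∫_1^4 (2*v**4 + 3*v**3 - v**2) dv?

11589/20

By the power rule, an antiderivative is F(v) = 2*v**5/5 + 3*v**4/4 - v**3/3.
Then F(4) - F(1) = (8704/15) - (49/60) = 11589/20.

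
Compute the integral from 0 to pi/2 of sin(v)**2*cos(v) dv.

1/3

Let u = sin(v), so du = cos(v) dv. When v = 0, u = 0; when v = pi/2, u = 1.
The integral becomes ∫ u**2 du from 0 to 1, with antiderivative u**3/3.
Back in v: F(v) = sin(v)**3/3.
Then F(pi/2) - F(0) = (1/3) - (0) = 1/3.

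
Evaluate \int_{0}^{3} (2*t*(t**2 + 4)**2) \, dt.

711

Let u = t**2 + 4, so du = 2*t dt. When t = 0, u = 4; when t = 3, u = 13.
The integral becomes ∫ u**2 du from 4 to 13, with antiderivative u**3/3.
Back in t: F(t) = (t**2 + 4)**3/3.
Then F(3) - F(0) = (2197/3) - (64/3) = 711.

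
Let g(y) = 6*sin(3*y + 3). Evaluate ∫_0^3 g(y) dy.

2*cos(3) - 2*cos(12)

Let u = 3*y + 3, so du = 3 dy. When y = 0, u = 3; when y = 3, u = 12.
The integral becomes 2·∫ sin(u) du from 3 to 12, with antiderivative -2*cos(u).
Back in y: F(y) = -2*cos(3*y + 3).
Then F(3) - F(0) = (-2*cos(12)) - (-2*cos(3)) = 2*cos(3) - 2*cos(12).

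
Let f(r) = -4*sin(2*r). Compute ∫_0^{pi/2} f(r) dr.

An antiderivative is F(r) = 2*cos(2*r).
Then F(pi/2) - F(0) = (-2) - (2) = -4.

-4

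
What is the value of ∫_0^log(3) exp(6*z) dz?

Let u = exp(z), so du = exp(z) dz. When z = 0, u = 1; when z = log(3), u = 3.
The integral becomes ∫ u**5 du from 1 to 3, with antiderivative u**6/6.
Back in z: F(z) = exp(6*z)/6.
Then F(log(3)) - F(0) = (243/2) - (1/6) = 364/3.

364/3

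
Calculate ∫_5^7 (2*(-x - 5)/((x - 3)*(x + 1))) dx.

-log(9)

Factor the denominator: x**2 - 2*x - 3 = (x + 1)(x - 3).
Partial fractions: 2*(-x - 5)/((x - 3)*(x + 1)) = 2/(x + 1) - 4/(x - 3).
An antiderivative is F(x) = -4*log(x - 3) + 2*log(x + 1).
Then F(7) - F(5) = (-log(4)) - (log(9/4)) = -log(9).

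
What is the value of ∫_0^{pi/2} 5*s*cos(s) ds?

Integrate by parts once (u = s, dv = 5*cos(s) ds).
An antiderivative is F(s) = 5*s*sin(s) + 5*cos(s).
Then F(pi/2) - F(0) = (5*pi/2) - (5) = -5 + 5*pi/2.

-5 + 5*pi/2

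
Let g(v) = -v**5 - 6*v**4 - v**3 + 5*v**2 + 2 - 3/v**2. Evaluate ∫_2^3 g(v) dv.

-20827/60

By the power rule, an antiderivative is F(v) = -v**6/6 - 6*v**5/5 - v**4/4 + 5*v**3/3 + 2*v + 3/v.
Then F(3) - F(2) = (-7627/20) - (-1027/30) = -20827/60.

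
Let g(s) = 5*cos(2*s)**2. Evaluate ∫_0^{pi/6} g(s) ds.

Use the identity cos^2(2*s) = (1 + cos(4*s))/2.
An antiderivative is F(s) = 5*s/2 + 5*sin(4*s)/8.
Then F(pi/6) - F(0) = (5*sqrt(3)/16 + 5*pi/12) - (0) = 5*sqrt(3)/16 + 5*pi/12.

5*sqrt(3)/16 + 5*pi/12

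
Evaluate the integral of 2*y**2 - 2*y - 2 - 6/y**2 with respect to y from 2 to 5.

By the power rule, an antiderivative is F(y) = 2*y**3/3 - y**2 - 2*y + 6/y.
Then F(5) - F(2) = (743/15) - (1/3) = 246/5.

246/5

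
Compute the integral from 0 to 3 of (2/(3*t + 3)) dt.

4*log(2)/3

An antiderivative is F(t) = 2*log(3*t + 3)/3.
Then F(3) - F(0) = (2*log(12)/3) - (2*log(3)/3) = 4*log(2)/3.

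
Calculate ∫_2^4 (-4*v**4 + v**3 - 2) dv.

-3688/5

By the power rule, an antiderivative is F(v) = -4*v**5/5 + v**4/4 - 2*v.
Then F(4) - F(2) = (-3816/5) - (-128/5) = -3688/5.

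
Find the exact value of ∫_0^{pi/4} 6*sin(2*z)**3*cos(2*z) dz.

Let u = sin(2*z), so du = 2*cos(2*z) dz. When z = 0, u = 0; when z = pi/4, u = 1.
The integral becomes 3·∫ u**3 du from 0 to 1, with antiderivative 3*u**4/4.
Back in z: F(z) = 3*sin(2*z)**4/4.
Then F(pi/4) - F(0) = (3/4) - (0) = 3/4.

3/4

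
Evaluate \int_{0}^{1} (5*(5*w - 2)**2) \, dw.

35/3

Let u = 5*w - 2, so du = 5 dw. When w = 0, u = -2; when w = 1, u = 3.
The integral becomes ∫ u**2 du from -2 to 3, with antiderivative u**3/3.
Back in w: F(w) = (5*w - 2)**3/3.
Then F(1) - F(0) = (9) - (-8/3) = 35/3.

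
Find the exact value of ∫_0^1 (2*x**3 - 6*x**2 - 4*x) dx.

-7/2

By the power rule, an antiderivative is F(x) = x**4/2 - 2*x**3 - 2*x**2.
Then F(1) - F(0) = (-7/2) - (0) = -7/2.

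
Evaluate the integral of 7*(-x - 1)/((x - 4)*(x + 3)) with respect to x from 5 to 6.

Factor the denominator: x**2 - x - 12 = (x + 3)(x - 4).
Partial fractions: 7*(-x - 1)/((x - 4)*(x + 3)) = -2/(x + 3) - 5/(x - 4).
An antiderivative is F(x) = -5*log(x - 4) - 2*log(x + 3).
Then F(6) - F(5) = (-4*log(3) - 5*log(2)) - (-log(64)) = log(2/81).

log(2/81)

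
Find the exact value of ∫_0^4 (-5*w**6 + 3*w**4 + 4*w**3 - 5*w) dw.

-380536/35

By the power rule, an antiderivative is F(w) = -5*w**7/7 + 3*w**5/5 + w**4 - 5*w**2/2.
Then F(4) - F(0) = (-380536/35) - (0) = -380536/35.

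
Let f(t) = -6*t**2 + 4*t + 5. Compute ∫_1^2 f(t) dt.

-3

By the power rule, an antiderivative is F(t) = -2*t**3 + 2*t**2 + 5*t.
Then F(2) - F(1) = (2) - (5) = -3.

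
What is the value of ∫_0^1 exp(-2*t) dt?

-(1 - exp(2))*exp(-2)/2

An antiderivative is F(t) = -exp(-2*t)/2.
Then F(1) - F(0) = (-exp(-2)/2) - (-1/2) = -(1 - exp(2))*exp(-2)/2.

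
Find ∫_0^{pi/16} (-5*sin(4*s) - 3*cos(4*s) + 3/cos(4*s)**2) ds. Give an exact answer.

An antiderivative is F(s) = -3*sin(4*s)/4 + 5*cos(4*s)/4 + 3*tan(4*s)/4.
Then F(pi/16) - F(0) = (sqrt(2)/4 + 3/4) - (5/4) = -1/2 + sqrt(2)/4.

-1/2 + sqrt(2)/4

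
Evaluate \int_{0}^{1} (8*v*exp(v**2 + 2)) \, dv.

Let u = v**2 + 2, so du = 2*v dv. When v = 0, u = 2; when v = 1, u = 3.
The integral becomes 4·∫ exp(u) du from 2 to 3, with antiderivative 4*exp(u).
Back in v: F(v) = 4*exp(v**2 + 2).
Then F(1) - F(0) = (4*exp(3)) - (4*exp(2)) = -4*(1 - exp(1))*exp(2).

-4*(1 - exp(1))*exp(2)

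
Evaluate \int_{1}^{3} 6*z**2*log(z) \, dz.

-52/3 + 54*log(3)

Integrate by parts once (u = ln z, dv = 6*z**2 dz).
An antiderivative is F(z) = 2*z**3*(3*log(z) - 1)/3.
Then F(3) - F(1) = (-18 + 54*log(3)) - (-2/3) = -52/3 + 54*log(3).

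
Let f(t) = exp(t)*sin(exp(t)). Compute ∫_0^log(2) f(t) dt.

Let u = exp(t), so du = exp(t) dt. When t = 0, u = 1; when t = log(2), u = 2.
The integral becomes ∫ sin(u) du from 1 to 2, with antiderivative -cos(u).
Back in t: F(t) = -cos(exp(t)).
Then F(log(2)) - F(0) = (-cos(2)) - (-cos(1)) = -cos(2) + cos(1).

-cos(2) + cos(1)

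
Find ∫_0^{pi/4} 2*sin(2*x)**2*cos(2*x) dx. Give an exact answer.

Let u = sin(2*x), so du = 2*cos(2*x) dx. When x = 0, u = 0; when x = pi/4, u = 1.
The integral becomes ∫ u**2 du from 0 to 1, with antiderivative u**3/3.
Back in x: F(x) = sin(2*x)**3/3.
Then F(pi/4) - F(0) = (1/3) - (0) = 1/3.

1/3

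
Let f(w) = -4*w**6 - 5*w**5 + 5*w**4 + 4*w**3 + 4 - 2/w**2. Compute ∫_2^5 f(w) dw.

-3767667/70

By the power rule, an antiderivative is F(w) = -4*w**7/7 - 5*w**6/6 + w**5 + w**4 + 4*w + 2/w.
Then F(5) - F(2) = (-11317591/210) - (-1459/21) = -3767667/70.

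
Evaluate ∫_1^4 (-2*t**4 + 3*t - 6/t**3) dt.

By the power rule, an antiderivative is F(t) = -2*t**5/5 + 3*t**2/2 + 3/t**2.
Then F(4) - F(1) = (-30833/80) - (41/10) = -31161/80.

-31161/80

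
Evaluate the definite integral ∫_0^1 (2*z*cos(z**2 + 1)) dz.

Let u = z**2 + 1, so du = 2*z dz. When z = 0, u = 1; when z = 1, u = 2.
The integral becomes ∫ cos(u) du from 1 to 2, with antiderivative sin(u).
Back in z: F(z) = sin(z**2 + 1).
Then F(1) - F(0) = (sin(2)) - (sin(1)) = -sin(1) + sin(2).

-sin(1) + sin(2)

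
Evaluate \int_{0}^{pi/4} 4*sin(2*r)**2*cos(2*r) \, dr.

Let u = sin(2*r), so du = 2*cos(2*r) dr. When r = 0, u = 0; when r = pi/4, u = 1.
The integral becomes 2·∫ u**2 du from 0 to 1, with antiderivative 2*u**3/3.
Back in r: F(r) = 2*sin(2*r)**3/3.
Then F(pi/4) - F(0) = (2/3) - (0) = 2/3.

2/3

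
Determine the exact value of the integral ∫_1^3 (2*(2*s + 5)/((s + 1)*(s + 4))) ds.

-2*log(5) + 2*log(2) + 2*log(7)

Factor the denominator: s**2 + 5*s + 4 = (s + 4)(s + 1).
Partial fractions: 2*(2*s + 5)/((s + 1)*(s + 4)) = 2/(s + 4) + 2/(s + 1).
An antiderivative is F(s) = 2*log(s + 1) + 2*log(s + 4).
Then F(3) - F(1) = (4*log(2) + 2*log(7)) - (log(100)) = -2*log(5) + 2*log(2) + 2*log(7).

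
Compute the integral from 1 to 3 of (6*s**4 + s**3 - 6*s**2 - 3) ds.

1262/5

By the power rule, an antiderivative is F(s) = 6*s**5/5 + s**4/4 - 2*s**3 - 3*s.
Then F(3) - F(1) = (4977/20) - (-71/20) = 1262/5.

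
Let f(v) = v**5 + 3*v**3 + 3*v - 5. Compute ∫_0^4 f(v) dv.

2636/3

By the power rule, an antiderivative is F(v) = v**6/6 + 3*v**4/4 + 3*v**2/2 - 5*v.
Then F(4) - F(0) = (2636/3) - (0) = 2636/3.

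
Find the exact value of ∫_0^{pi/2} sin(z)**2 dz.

Use the identity sin^2(z) = (1 - cos(2*z))/2.
An antiderivative is F(z) = z/2 - sin(2*z)/4.
Then F(pi/2) - F(0) = (pi/4) - (0) = pi/4.

pi/4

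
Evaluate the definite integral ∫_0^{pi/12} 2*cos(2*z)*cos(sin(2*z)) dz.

sin(1/2)

Let u = sin(2*z), so du = 2*cos(2*z) dz. When z = 0, u = 0; when z = pi/12, u = 1/2.
The integral becomes ∫ cos(u) du from 0 to 1/2, with antiderivative sin(u).
Back in z: F(z) = sin(sin(2*z)).
Then F(pi/12) - F(0) = (sin(1/2)) - (0) = sin(1/2).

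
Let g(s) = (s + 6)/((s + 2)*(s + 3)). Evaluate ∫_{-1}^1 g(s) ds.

Factor the denominator: s**2 + 5*s + 6 = (s + 3)(s + 2).
Partial fractions: (s + 6)/((s + 2)*(s + 3)) = -3/(s + 3) + 4/(s + 2).
An antiderivative is F(s) = 4*log(s + 2) - 3*log(s + 3).
Then F(1) - F(-1) = (log(81/64)) - (-log(8)) = log(81/8).

log(81/8)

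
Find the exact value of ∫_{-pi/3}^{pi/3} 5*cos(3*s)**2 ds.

Use the identity cos^2(3*s) = (1 + cos(6*s))/2.
An antiderivative is F(s) = 5*s/2 + 5*sin(6*s)/12.
Then F(pi/3) - F(-pi/3) = (5*pi/6) - (-5*pi/6) = 5*pi/3.

5*pi/3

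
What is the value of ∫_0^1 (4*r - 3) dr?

By the power rule, an antiderivative is F(r) = 2*r**2 - 3*r.
Then F(1) - F(0) = (-1) - (0) = -1.

-1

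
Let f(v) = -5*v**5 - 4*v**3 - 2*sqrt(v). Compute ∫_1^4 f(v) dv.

By the power rule, an antiderivative is F(v) = -5*v**6/6 - v**4 - 4*v**(3/2)/3.
Then F(4) - F(1) = (-3680) - (-19/6) = -22061/6.

-22061/6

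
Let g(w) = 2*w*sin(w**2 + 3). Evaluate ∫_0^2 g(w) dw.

Let u = w**2 + 3, so du = 2*w dw. When w = 0, u = 3; when w = 2, u = 7.
The integral becomes ∫ sin(u) du from 3 to 7, with antiderivative -cos(u).
Back in w: F(w) = -cos(w**2 + 3).
Then F(2) - F(0) = (-cos(7)) - (-cos(3)) = cos(3) - cos(7).

cos(3) - cos(7)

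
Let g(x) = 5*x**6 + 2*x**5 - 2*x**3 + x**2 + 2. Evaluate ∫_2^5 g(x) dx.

848955/14

By the power rule, an antiderivative is F(x) = 5*x**7/7 + x**6/3 - x**4/2 + x**3/3 + 2*x.
Then F(5) - F(2) = (850515/14) - (780/7) = 848955/14.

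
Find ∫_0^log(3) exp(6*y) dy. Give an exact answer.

Let u = exp(y), so du = exp(y) dy. When y = 0, u = 1; when y = log(3), u = 3.
The integral becomes ∫ u**5 du from 1 to 3, with antiderivative u**6/6.
Back in y: F(y) = exp(6*y)/6.
Then F(log(3)) - F(0) = (243/2) - (1/6) = 364/3.

364/3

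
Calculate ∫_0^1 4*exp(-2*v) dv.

An antiderivative is F(v) = -2*exp(-2*v).
Then F(1) - F(0) = (-2*exp(-2)) - (-2) = 2 - 2*exp(-2).

2 - 2*exp(-2)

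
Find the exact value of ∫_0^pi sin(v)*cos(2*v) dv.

-2/3

Use the identity sin(v)cos(2*v) = [sin(3*v) + sin(-v)]/2.
An antiderivative is F(v) = cos(v)/2 - cos(3*v)/6.
Then F(pi) - F(0) = (-1/3) - (1/3) = -2/3.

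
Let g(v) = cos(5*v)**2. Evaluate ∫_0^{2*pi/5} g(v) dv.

pi/5

Use the identity cos^2(5*v) = (1 + cos(10*v))/2.
An antiderivative is F(v) = v/2 + sin(10*v)/20.
Then F(2*pi/5) - F(0) = (pi/5) - (0) = pi/5.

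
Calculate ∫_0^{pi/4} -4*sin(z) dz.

An antiderivative is F(z) = 4*cos(z).
Then F(pi/4) - F(0) = (2*sqrt(2)) - (4) = -4 + 2*sqrt(2).

-4 + 2*sqrt(2)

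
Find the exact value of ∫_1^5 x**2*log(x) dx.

-124/9 + 125*log(5)/3

Integrate by parts once (u = ln x, dv = x**2 dx).
An antiderivative is F(x) = x**3*(3*log(x) - 1)/9.
Then F(5) - F(1) = (-125/9 + 125*log(5)/3) - (-1/9) = -124/9 + 125*log(5)/3.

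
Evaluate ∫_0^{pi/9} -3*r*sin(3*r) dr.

-sqrt(3)/6 + pi/18

Integrate by parts once (u = r, dv = -3*sin(3*r) dr).
An antiderivative is F(r) = r*cos(3*r) - sin(3*r)/3.
Then F(pi/9) - F(0) = (-sqrt(3)/6 + pi/18) - (0) = -sqrt(3)/6 + pi/18.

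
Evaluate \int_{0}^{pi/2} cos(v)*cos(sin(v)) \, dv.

Let u = sin(v), so du = cos(v) dv. When v = 0, u = 0; when v = pi/2, u = 1.
The integral becomes ∫ cos(u) du from 0 to 1, with antiderivative sin(u).
Back in v: F(v) = sin(sin(v)).
Then F(pi/2) - F(0) = (sin(1)) - (0) = sin(1).

sin(1)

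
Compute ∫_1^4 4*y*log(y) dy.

-15 + 64*log(2)

Integrate by parts once (u = ln y, dv = 4*y dy).
An antiderivative is F(y) = y**2*(2*log(y) - 1).
Then F(4) - F(1) = (-16 + 64*log(2)) - (-1) = -15 + 64*log(2).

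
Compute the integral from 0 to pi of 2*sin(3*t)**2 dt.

pi

Use the identity sin^2(3*t) = (1 - cos(6*t))/2.
An antiderivative is F(t) = t - sin(6*t)/6.
Then F(pi) - F(0) = (pi) - (0) = pi.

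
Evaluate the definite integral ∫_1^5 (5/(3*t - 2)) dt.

An antiderivative is F(t) = 5*log(3*t - 2)/3.
Then F(5) - F(1) = (5*log(13)/3) - (0) = 5*log(13)/3.

5*log(13)/3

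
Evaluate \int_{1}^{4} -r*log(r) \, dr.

15/4 - 16*log(2)

Integrate by parts once (u = ln r, dv = -r dr).
An antiderivative is F(r) = -r**2*(2*log(r) - 1)/4.
Then F(4) - F(1) = (4 - 16*log(2)) - (1/4) = 15/4 - 16*log(2).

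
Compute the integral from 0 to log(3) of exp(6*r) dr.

364/3

Let u = exp(r), so du = exp(r) dr. When r = 0, u = 1; when r = log(3), u = 3.
The integral becomes ∫ u**5 du from 1 to 3, with antiderivative u**6/6.
Back in r: F(r) = exp(6*r)/6.
Then F(log(3)) - F(0) = (243/2) - (1/6) = 364/3.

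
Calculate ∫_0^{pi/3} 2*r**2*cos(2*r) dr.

Integrate by parts twice (u = r^2, dv = 2*cos(2*r) dr).
An antiderivative is F(r) = r**2*sin(2*r) + r*cos(2*r) - sin(2*r)/2.
Then F(pi/3) - F(0) = (-pi/6 - sqrt(3)/4 + sqrt(3)*pi**2/18) - (0) = -pi/6 - sqrt(3)/4 + sqrt(3)*pi**2/18.

-pi/6 - sqrt(3)/4 + sqrt(3)*pi**2/18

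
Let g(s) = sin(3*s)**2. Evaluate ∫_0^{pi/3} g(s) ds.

pi/6

Use the identity sin^2(3*s) = (1 - cos(6*s))/2.
An antiderivative is F(s) = s/2 - sin(6*s)/12.
Then F(pi/3) - F(0) = (pi/6) - (0) = pi/6.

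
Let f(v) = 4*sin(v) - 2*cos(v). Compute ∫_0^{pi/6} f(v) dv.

3 - 2*sqrt(3)

An antiderivative is F(v) = -2*sin(v) - 4*cos(v).
Then F(pi/6) - F(0) = (-2*sqrt(3) - 1) - (-4) = 3 - 2*sqrt(3).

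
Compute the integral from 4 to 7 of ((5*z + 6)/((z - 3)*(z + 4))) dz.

Factor the denominator: z**2 + z - 12 = (z + 4)(z - 3).
Partial fractions: (5*z + 6)/((z - 3)*(z + 4)) = 2/(z + 4) + 3/(z - 3).
An antiderivative is F(z) = 3*log(z - 3) + 2*log(z + 4).
Then F(7) - F(4) = (6*log(2) + 2*log(11)) - (log(64)) = 2*log(11).

2*log(11)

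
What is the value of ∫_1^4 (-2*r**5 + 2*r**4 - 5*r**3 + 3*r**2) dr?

-24231/20

By the power rule, an antiderivative is F(r) = -r**6/3 + 2*r**5/5 - 5*r**4/4 + r**3.
Then F(4) - F(1) = (-18176/15) - (-11/60) = -24231/20.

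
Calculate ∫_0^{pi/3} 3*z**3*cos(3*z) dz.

Integrate by parts 3 times (u = z^3, dv = 3*cos(3*z) dz).
An antiderivative is F(z) = z**3*sin(3*z) + z**2*cos(3*z) - 2*z*sin(3*z)/3 - 2*cos(3*z)/9.
Then F(pi/3) - F(0) = (2/9 - pi**2/9) - (-2/9) = 4/9 - pi**2/9.

4/9 - pi**2/9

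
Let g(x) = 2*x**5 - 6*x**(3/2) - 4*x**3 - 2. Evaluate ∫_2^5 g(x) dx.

By the power rule, an antiderivative is F(x) = x**6/3 - 12*x**(5/2)/5 - x**4 - 2*x.
Then F(5) - F(2) = (13720/3 - 60*sqrt(5)) - (4/3 - 48*sqrt(2)/5) = -60*sqrt(5) + 48*sqrt(2)/5 + 4572.

-60*sqrt(5) + 48*sqrt(2)/5 + 4572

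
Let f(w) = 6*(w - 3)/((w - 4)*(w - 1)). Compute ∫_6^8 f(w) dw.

Factor the denominator: w**2 - 5*w + 4 = (w - 1)(w - 4).
Partial fractions: 6*(w - 3)/((w - 4)*(w - 1)) = 4/(w - 1) + 2/(w - 4).
An antiderivative is F(w) = 2*log(w - 4) + 4*log(w - 1).
Then F(8) - F(6) = (4*log(2) + 4*log(7)) - (2*log(2) + 4*log(5)) = -4*log(5) + 2*log(2) + 4*log(7).

-4*log(5) + 2*log(2) + 4*log(7)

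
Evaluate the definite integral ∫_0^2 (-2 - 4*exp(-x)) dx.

-8 + 4*exp(-2)

An antiderivative is F(x) = -2*x + 4*exp(-x).
Then F(2) - F(0) = (-4 + 4*exp(-2)) - (4) = -8 + 4*exp(-2).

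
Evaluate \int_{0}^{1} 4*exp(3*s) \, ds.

-4/3 + 4*exp(3)/3

An antiderivative is F(s) = 4*exp(3*s)/3.
Then F(1) - F(0) = (4*exp(3)/3) - (4/3) = -4/3 + 4*exp(3)/3.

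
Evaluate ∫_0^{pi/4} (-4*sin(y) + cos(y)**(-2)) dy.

An antiderivative is F(y) = 4*cos(y) + tan(y).
Then F(pi/4) - F(0) = (1 + 2*sqrt(2)) - (4) = -3 + 2*sqrt(2).

-3 + 2*sqrt(2)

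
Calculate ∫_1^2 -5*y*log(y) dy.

15/4 - 10*log(2)

Integrate by parts once (u = ln y, dv = -5*y dy).
An antiderivative is F(y) = -5*y**2*(2*log(y) - 1)/4.
Then F(2) - F(1) = (5 - 10*log(2)) - (5/4) = 15/4 - 10*log(2).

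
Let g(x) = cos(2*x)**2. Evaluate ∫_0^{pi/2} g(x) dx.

Use the identity cos^2(2*x) = (1 + cos(4*x))/2.
An antiderivative is F(x) = x/2 + sin(4*x)/8.
Then F(pi/2) - F(0) = (pi/4) - (0) = pi/4.

pi/4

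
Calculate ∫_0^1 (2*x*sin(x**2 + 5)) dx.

-cos(6) + cos(5)

Let u = x**2 + 5, so du = 2*x dx. When x = 0, u = 5; when x = 1, u = 6.
The integral becomes ∫ sin(u) du from 5 to 6, with antiderivative -cos(u).
Back in x: F(x) = -cos(x**2 + 5).
Then F(1) - F(0) = (-cos(6)) - (-cos(5)) = -cos(6) + cos(5).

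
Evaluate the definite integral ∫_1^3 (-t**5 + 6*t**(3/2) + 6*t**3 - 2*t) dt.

By the power rule, an antiderivative is F(t) = -t**6/6 + 12*t**(5/2)/5 + 3*t**4/2 - t**2.
Then F(3) - F(1) = (-9 + 108*sqrt(3)/5) - (41/15) = -176/15 + 108*sqrt(3)/5.

-176/15 + 108*sqrt(3)/5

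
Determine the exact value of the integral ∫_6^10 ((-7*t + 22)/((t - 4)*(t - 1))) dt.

Factor the denominator: t**2 - 5*t + 4 = (t - 1)(t - 4).
Partial fractions: (-7*t + 22)/((t - 4)*(t - 1)) = -5/(t - 1) - 2/(t - 4).
An antiderivative is F(t) = -2*log(t - 4) - 5*log(t - 1).
Then F(10) - F(6) = (-12*log(3) - 2*log(2)) - (-5*log(5) - 2*log(2)) = -12*log(3) + 5*log(5).

-12*log(3) + 5*log(5)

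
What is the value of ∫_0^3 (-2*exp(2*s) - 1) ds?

An antiderivative is F(s) = -exp(2*s) - s.
Then F(3) - F(0) = (-exp(6) - 3) - (-1) = -exp(6) - 2.

-exp(6) - 2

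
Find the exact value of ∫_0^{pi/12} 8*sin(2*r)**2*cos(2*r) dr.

Let u = sin(2*r), so du = 2*cos(2*r) dr. When r = 0, u = 0; when r = pi/12, u = 1/2.
The integral becomes 4·∫ u**2 du from 0 to 1/2, with antiderivative 4*u**3/3.
Back in r: F(r) = 4*sin(2*r)**3/3.
Then F(pi/12) - F(0) = (1/6) - (0) = 1/6.

1/6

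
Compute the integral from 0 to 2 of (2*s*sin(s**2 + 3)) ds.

cos(3) - cos(7)

Let u = s**2 + 3, so du = 2*s ds. When s = 0, u = 3; when s = 2, u = 7.
The integral becomes ∫ sin(u) du from 3 to 7, with antiderivative -cos(u).
Back in s: F(s) = -cos(s**2 + 3).
Then F(2) - F(0) = (-cos(7)) - (-cos(3)) = cos(3) - cos(7).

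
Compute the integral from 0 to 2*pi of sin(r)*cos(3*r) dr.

Use the identity sin(r)cos(3*r) = [sin(4*r) + sin(-2*r)]/2.
An antiderivative is F(r) = cos(2*r)/4 - cos(4*r)/8.
Then F(2*pi) - F(0) = (1/8) - (1/8) = 0.

0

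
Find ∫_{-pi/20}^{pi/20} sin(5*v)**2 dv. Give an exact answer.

-1/10 + pi/20

Use the identity sin^2(5*v) = (1 - cos(10*v))/2.
An antiderivative is F(v) = v/2 - sin(10*v)/20.
Then F(pi/20) - F(-pi/20) = (-1/20 + pi/40) - (1/20 - pi/40) = -1/10 + pi/20.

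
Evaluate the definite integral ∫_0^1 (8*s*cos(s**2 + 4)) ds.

4*sin(5) - 4*sin(4)

Let u = s**2 + 4, so du = 2*s ds. When s = 0, u = 4; when s = 1, u = 5.
The integral becomes 4·∫ cos(u) du from 4 to 5, with antiderivative 4*sin(u).
Back in s: F(s) = 4*sin(s**2 + 4).
Then F(1) - F(0) = (4*sin(5)) - (4*sin(4)) = 4*sin(5) - 4*sin(4).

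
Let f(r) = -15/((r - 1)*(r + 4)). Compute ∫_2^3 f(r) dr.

Factor the denominator: r**2 + 3*r - 4 = (r + 4)(r - 1).
Partial fractions: -15/((r - 1)*(r + 4)) = 3/(r + 4) - 3/(r - 1).
An antiderivative is F(r) = -3*log(r - 1) + 3*log(r + 4).
Then F(3) - F(2) = (-3*log(2) + 3*log(7)) - (3*log(2) + 3*log(3)) = -6*log(2) - 3*log(3) + 3*log(7).

-6*log(2) - 3*log(3) + 3*log(7)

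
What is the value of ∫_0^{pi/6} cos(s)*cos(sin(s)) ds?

sin(1/2)

Let u = sin(s), so du = cos(s) ds. When s = 0, u = 0; when s = pi/6, u = 1/2.
The integral becomes ∫ cos(u) du from 0 to 1/2, with antiderivative sin(u).
Back in s: F(s) = sin(sin(s)).
Then F(pi/6) - F(0) = (sin(1/2)) - (0) = sin(1/2).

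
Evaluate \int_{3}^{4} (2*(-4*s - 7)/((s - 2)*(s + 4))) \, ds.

-14*log(2) + 3*log(7)

Factor the denominator: s**2 + 2*s - 8 = (s + 4)(s - 2).
Partial fractions: 2*(-4*s - 7)/((s - 2)*(s + 4)) = -3/(s + 4) - 5/(s - 2).
An antiderivative is F(s) = -5*log(s - 2) - 3*log(s + 4).
Then F(4) - F(3) = (-14*log(2)) - (-3*log(7)) = -14*log(2) + 3*log(7).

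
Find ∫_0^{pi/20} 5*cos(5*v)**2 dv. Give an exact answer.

1/4 + pi/8

Use the identity cos^2(5*v) = (1 + cos(10*v))/2.
An antiderivative is F(v) = 5*v/2 + sin(10*v)/4.
Then F(pi/20) - F(0) = (1/4 + pi/8) - (0) = 1/4 + pi/8.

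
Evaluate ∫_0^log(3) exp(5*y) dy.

242/5

Let u = exp(y), so du = exp(y) dy. When y = 0, u = 1; when y = log(3), u = 3.
The integral becomes ∫ u**4 du from 1 to 3, with antiderivative u**5/5.
Back in y: F(y) = exp(5*y)/5.
Then F(log(3)) - F(0) = (243/5) - (1/5) = 242/5.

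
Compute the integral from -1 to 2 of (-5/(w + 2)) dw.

-10*log(2)

An antiderivative is F(w) = -5*log(w + 2).
Then F(2) - F(-1) = (-10*log(2)) - (0) = -10*log(2).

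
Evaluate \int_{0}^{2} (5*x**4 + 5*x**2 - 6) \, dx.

100/3

By the power rule, an antiderivative is F(x) = x**5 + 5*x**3/3 - 6*x.
Then F(2) - F(0) = (100/3) - (0) = 100/3.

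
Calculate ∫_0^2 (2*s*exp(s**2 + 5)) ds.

-exp(5) + exp(9)

Let u = s**2 + 5, so du = 2*s ds. When s = 0, u = 5; when s = 2, u = 9.
The integral becomes ∫ exp(u) du from 5 to 9, with antiderivative exp(u).
Back in s: F(s) = exp(s**2 + 5).
Then F(2) - F(0) = (exp(9)) - (exp(5)) = -exp(5) + exp(9).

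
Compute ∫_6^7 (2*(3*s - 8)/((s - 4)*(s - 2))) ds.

-8*log(2) + 2*log(5) + 4*log(3)

Factor the denominator: s**2 - 6*s + 8 = (s - 2)(s - 4).
Partial fractions: 2*(3*s - 8)/((s - 4)*(s - 2)) = 2/(s - 2) + 4/(s - 4).
An antiderivative is F(s) = 4*log(s - 4) + 2*log(s - 2).
Then F(7) - F(6) = (2*log(5) + 4*log(3)) - (8*log(2)) = -8*log(2) + 2*log(5) + 4*log(3).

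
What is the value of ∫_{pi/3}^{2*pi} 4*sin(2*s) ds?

-3

An antiderivative is F(s) = -2*cos(2*s).
Then F(2*pi) - F(pi/3) = (-2) - (1) = -3.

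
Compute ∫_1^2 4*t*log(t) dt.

-3 + 8*log(2)

Integrate by parts once (u = ln t, dv = 4*t dt).
An antiderivative is F(t) = t**2*(2*log(t) - 1).
Then F(2) - F(1) = (-4 + 8*log(2)) - (-1) = -3 + 8*log(2).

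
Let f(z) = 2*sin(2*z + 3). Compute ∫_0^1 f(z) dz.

cos(3) - cos(5)

Let u = 2*z + 3, so du = 2 dz. When z = 0, u = 3; when z = 1, u = 5.
The integral becomes ∫ sin(u) du from 3 to 5, with antiderivative -cos(u).
Back in z: F(z) = -cos(2*z + 3).
Then F(1) - F(0) = (-cos(5)) - (-cos(3)) = cos(3) - cos(5).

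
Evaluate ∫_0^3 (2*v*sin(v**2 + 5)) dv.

-cos(14) + cos(5)

Let u = v**2 + 5, so du = 2*v dv. When v = 0, u = 5; when v = 3, u = 14.
The integral becomes ∫ sin(u) du from 5 to 14, with antiderivative -cos(u).
Back in v: F(v) = -cos(v**2 + 5).
Then F(3) - F(0) = (-cos(14)) - (-cos(5)) = -cos(14) + cos(5).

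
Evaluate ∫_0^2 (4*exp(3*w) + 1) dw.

2/3 + 4*exp(6)/3

An antiderivative is F(w) = 4*exp(3*w)/3 + w.
Then F(2) - F(0) = (2 + 4*exp(6)/3) - (4/3) = 2/3 + 4*exp(6)/3.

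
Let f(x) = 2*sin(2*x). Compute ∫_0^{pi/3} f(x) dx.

An antiderivative is F(x) = -cos(2*x).
Then F(pi/3) - F(0) = (1/2) - (-1) = 3/2.

3/2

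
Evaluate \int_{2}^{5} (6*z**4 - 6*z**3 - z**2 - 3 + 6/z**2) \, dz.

By the power rule, an antiderivative is F(z) = 6*z**5/5 - 3*z**4/2 - z**3/3 - 3*z - 6/z.
Then F(5) - F(2) = (82639/30) - (41/15) = 27519/10.

27519/10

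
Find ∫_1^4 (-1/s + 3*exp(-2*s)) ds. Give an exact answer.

-2*log(2) - 3*exp(-8)/2 + 3*exp(-2)/2

An antiderivative is F(s) = -log(s) - 3*exp(-2*s)/2.
Then F(4) - F(1) = (-2*log(2) - 3*exp(-8)/2) - (-3*exp(-2)/2) = -2*log(2) - 3*exp(-8)/2 + 3*exp(-2)/2.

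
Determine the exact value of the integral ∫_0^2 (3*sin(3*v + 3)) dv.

cos(3) - cos(9)

Let u = 3*v + 3, so du = 3 dv. When v = 0, u = 3; when v = 2, u = 9.
The integral becomes ∫ sin(u) du from 3 to 9, with antiderivative -cos(u).
Back in v: F(v) = -cos(3*v + 3).
Then F(2) - F(0) = (-cos(9)) - (-cos(3)) = cos(3) - cos(9).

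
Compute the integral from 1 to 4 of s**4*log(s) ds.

Integrate by parts once (u = ln s, dv = s**4 ds).
An antiderivative is F(s) = s**5*(5*log(s) - 1)/25.
Then F(4) - F(1) = (-1024/25 + 2048*log(2)/5) - (-1/25) = -1023/25 + 2048*log(2)/5.

-1023/25 + 2048*log(2)/5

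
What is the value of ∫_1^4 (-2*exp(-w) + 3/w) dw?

-2*exp(-1) + 2*exp(-4) + 6*log(2)

An antiderivative is F(w) = 3*log(w) + 2*exp(-w).
Then F(4) - F(1) = (2*exp(-4) + 6*log(2)) - (2*exp(-1)) = -2*exp(-1) + 2*exp(-4) + 6*log(2).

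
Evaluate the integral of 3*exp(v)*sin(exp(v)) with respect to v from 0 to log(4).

Let u = exp(v), so du = exp(v) dv. When v = 0, u = 1; when v = log(4), u = 4.
The integral becomes 3·∫ sin(u) du from 1 to 4, with antiderivative -3*cos(u).
Back in v: F(v) = -3*cos(exp(v)).
Then F(log(4)) - F(0) = (-3*cos(4)) - (-3*cos(1)) = 3*cos(1) - 3*cos(4).

3*cos(1) - 3*cos(4)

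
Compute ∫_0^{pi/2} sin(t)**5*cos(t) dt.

Let u = sin(t), so du = cos(t) dt. When t = 0, u = 0; when t = pi/2, u = 1.
The integral becomes ∫ u**5 du from 0 to 1, with antiderivative u**6/6.
Back in t: F(t) = sin(t)**6/6.
Then F(pi/2) - F(0) = (1/6) - (0) = 1/6.

1/6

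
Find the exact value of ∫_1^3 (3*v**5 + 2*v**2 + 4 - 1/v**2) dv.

1166/3

By the power rule, an antiderivative is F(v) = v**6/2 + 2*v**3/3 + 4*v + 1/v.
Then F(3) - F(1) = (2369/6) - (37/6) = 1166/3.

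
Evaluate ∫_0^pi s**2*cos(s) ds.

Integrate by parts twice (u = s^2, dv = cos(s) ds).
An antiderivative is F(s) = s**2*sin(s) + 2*s*cos(s) - 2*sin(s).
Then F(pi) - F(0) = (-2*pi) - (0) = -2*pi.

-2*pi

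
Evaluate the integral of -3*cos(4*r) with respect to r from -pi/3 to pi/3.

3*sqrt(3)/4

An antiderivative is F(r) = -3*sin(4*r)/4.
Then F(pi/3) - F(-pi/3) = (3*sqrt(3)/8) - (-3*sqrt(3)/8) = 3*sqrt(3)/4.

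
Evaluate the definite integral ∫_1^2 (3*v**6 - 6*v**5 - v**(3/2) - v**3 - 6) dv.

-2509/140 - 8*sqrt(2)/5

By the power rule, an antiderivative is F(v) = 3*v**7/7 - v**6 - 2*v**(5/2)/5 - v**4/4 - 6*v.
Then F(2) - F(1) = (-176/7 - 8*sqrt(2)/5) - (-1011/140) = -2509/140 - 8*sqrt(2)/5.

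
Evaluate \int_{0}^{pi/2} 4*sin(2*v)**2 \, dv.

Use the identity sin^2(2*v) = (1 - cos(4*v))/2.
An antiderivative is F(v) = 2*v - sin(4*v)/2.
Then F(pi/2) - F(0) = (pi) - (0) = pi.

pi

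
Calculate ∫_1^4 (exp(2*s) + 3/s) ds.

-exp(2)/2 + log(64) + exp(8)/2

An antiderivative is F(s) = exp(2*s)/2 + 3*log(s).
Then F(4) - F(1) = (log(64) + exp(8)/2) - (exp(2)/2) = -exp(2)/2 + log(64) + exp(8)/2.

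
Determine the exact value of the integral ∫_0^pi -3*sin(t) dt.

-6

An antiderivative is F(t) = 3*cos(t).
Then F(pi) - F(0) = (-3) - (3) = -6.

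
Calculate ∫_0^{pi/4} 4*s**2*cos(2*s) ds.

Integrate by parts twice (u = s^2, dv = 4*cos(2*s) ds).
An antiderivative is F(s) = 2*s**2*sin(2*s) + 2*s*cos(2*s) - sin(2*s).
Then F(pi/4) - F(0) = (-1 + pi**2/8) - (0) = -1 + pi**2/8.

-1 + pi**2/8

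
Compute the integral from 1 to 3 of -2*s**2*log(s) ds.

52/9 - 18*log(3)

Integrate by parts once (u = ln s, dv = -2*s**2 ds).
An antiderivative is F(s) = -2*s**3*(3*log(s) - 1)/9.
Then F(3) - F(1) = (6 - 18*log(3)) - (2/9) = 52/9 - 18*log(3).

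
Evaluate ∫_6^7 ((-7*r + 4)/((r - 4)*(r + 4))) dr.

Factor the denominator: r**2 - 16 = (r + 4)(r - 4).
Partial fractions: (-7*r + 4)/((r - 4)*(r + 4)) = -4/(r + 4) - 3/(r - 4).
An antiderivative is F(r) = -3*log(r - 4) - 4*log(r + 4).
Then F(7) - F(6) = (-4*log(11) - 3*log(3)) - (-4*log(5) - 7*log(2)) = -4*log(11) - 3*log(3) + 7*log(2) + 4*log(5).

-4*log(11) - 3*log(3) + 7*log(2) + 4*log(5)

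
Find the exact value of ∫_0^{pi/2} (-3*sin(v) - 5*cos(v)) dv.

An antiderivative is F(v) = -5*sin(v) + 3*cos(v).
Then F(pi/2) - F(0) = (-5) - (3) = -8.

-8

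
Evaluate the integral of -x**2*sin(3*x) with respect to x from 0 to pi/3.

4/27 - pi**2/27

Integrate by parts twice (u = x^2, dv = -sin(3*x) dx).
An antiderivative is F(x) = x**2*cos(3*x)/3 - 2*x*sin(3*x)/9 - 2*cos(3*x)/27.
Then F(pi/3) - F(0) = (2/27 - pi**2/27) - (-2/27) = 4/27 - pi**2/27.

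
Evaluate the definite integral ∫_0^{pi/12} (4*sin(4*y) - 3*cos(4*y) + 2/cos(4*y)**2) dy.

sqrt(3)/8 + 1/2

An antiderivative is F(y) = -3*sin(4*y)/4 - cos(4*y) + tan(4*y)/2.
Then F(pi/12) - F(0) = (-1/2 + sqrt(3)/8) - (-1) = sqrt(3)/8 + 1/2.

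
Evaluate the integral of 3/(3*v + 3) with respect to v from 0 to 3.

log(4)

Let u = 3*v + 3, so du = 3 dv. When v = 0, u = 3; when v = 3, u = 12.
The integral becomes ∫ 1/u du from 3 to 12, with antiderivative log(u).
Back in v: F(v) = log(3*v + 3).
Then F(3) - F(0) = (log(12)) - (log(3)) = log(4).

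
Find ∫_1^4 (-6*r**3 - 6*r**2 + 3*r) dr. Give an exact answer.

-486

By the power rule, an antiderivative is F(r) = -3*r**4/2 - 2*r**3 + 3*r**2/2.
Then F(4) - F(1) = (-488) - (-2) = -486.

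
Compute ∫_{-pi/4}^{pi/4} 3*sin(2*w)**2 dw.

3*pi/4

Use the identity sin^2(2*w) = (1 - cos(4*w))/2.
An antiderivative is F(w) = 3*w/2 - 3*sin(4*w)/8.
Then F(pi/4) - F(-pi/4) = (3*pi/8) - (-3*pi/8) = 3*pi/4.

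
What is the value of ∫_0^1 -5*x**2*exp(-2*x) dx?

-5/4 + 25*exp(-2)/4

Integrate by parts twice (u = x^2, dv = -5*exp(-2*x) dx).
An antiderivative is F(x) = (10*x**2 + 10*x + 5)*exp(-2*x)/4.
Then F(1) - F(0) = (25*exp(-2)/4) - (5/4) = -5/4 + 25*exp(-2)/4.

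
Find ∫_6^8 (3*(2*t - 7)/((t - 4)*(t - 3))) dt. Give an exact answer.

-3*log(3) + 3*log(2) + 3*log(5)

Factor the denominator: t**2 - 7*t + 12 = (t - 3)(t - 4).
Partial fractions: 3*(2*t - 7)/((t - 4)*(t - 3)) = 3/(t - 3) + 3/(t - 4).
An antiderivative is F(t) = 3*log(t - 4) + 3*log(t - 3).
Then F(8) - F(6) = (6*log(2) + 3*log(5)) - (3*log(2) + 3*log(3)) = -3*log(3) + 3*log(2) + 3*log(5).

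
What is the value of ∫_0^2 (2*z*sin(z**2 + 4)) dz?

cos(4) - cos(8)

Let u = z**2 + 4, so du = 2*z dz. When z = 0, u = 4; when z = 2, u = 8.
The integral becomes ∫ sin(u) du from 4 to 8, with antiderivative -cos(u).
Back in z: F(z) = -cos(z**2 + 4).
Then F(2) - F(0) = (-cos(8)) - (-cos(4)) = cos(4) - cos(8).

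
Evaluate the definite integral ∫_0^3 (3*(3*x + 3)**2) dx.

567

Let u = 3*x + 3, so du = 3 dx. When x = 0, u = 3; when x = 3, u = 12.
The integral becomes ∫ u**2 du from 3 to 12, with antiderivative u**3/3.
Back in x: F(x) = (3*x + 3)**3/3.
Then F(3) - F(0) = (576) - (9) = 567.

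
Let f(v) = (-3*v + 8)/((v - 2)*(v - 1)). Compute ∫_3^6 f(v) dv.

Factor the denominator: v**2 - 3*v + 2 = (v - 1)(v - 2).
Partial fractions: (-3*v + 8)/((v - 2)*(v - 1)) = -5/(v - 1) + 2/(v - 2).
An antiderivative is F(v) = 2*log(v - 2) - 5*log(v - 1).
Then F(6) - F(3) = (-5*log(5) + 4*log(2)) - (-log(32)) = -5*log(5) + 9*log(2).

-5*log(5) + 9*log(2)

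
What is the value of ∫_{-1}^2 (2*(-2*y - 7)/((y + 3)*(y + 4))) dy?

Factor the denominator: y**2 + 7*y + 12 = (y + 4)(y + 3).
Partial fractions: 2*(-2*y - 7)/((y + 3)*(y + 4)) = -2/(y + 4) - 2/(y + 3).
An antiderivative is F(y) = -2*log(y + 3) - 2*log(y + 4).
Then F(2) - F(-1) = (-2*log(5) - 2*log(3) - 2*log(2)) - (-log(36)) = -log(25).

-log(25)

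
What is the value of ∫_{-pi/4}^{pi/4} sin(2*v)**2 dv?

Use the identity sin^2(2*v) = (1 - cos(4*v))/2.
An antiderivative is F(v) = v/2 - sin(4*v)/8.
Then F(pi/4) - F(-pi/4) = (pi/8) - (-pi/8) = pi/4.

pi/4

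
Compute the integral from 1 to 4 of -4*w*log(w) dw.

Integrate by parts once (u = ln w, dv = -4*w dw).
An antiderivative is F(w) = -w**2*(2*log(w) - 1).
Then F(4) - F(1) = (16 - 64*log(2)) - (1) = 15 - 64*log(2).

15 - 64*log(2)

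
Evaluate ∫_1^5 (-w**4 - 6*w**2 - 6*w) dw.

-4724/5

By the power rule, an antiderivative is F(w) = -w**5/5 - 2*w**3 - 3*w**2.
Then F(5) - F(1) = (-950) - (-26/5) = -4724/5.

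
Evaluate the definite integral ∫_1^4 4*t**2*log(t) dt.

-28 + 512*log(2)/3

Integrate by parts once (u = ln t, dv = 4*t**2 dt).
An antiderivative is F(t) = 4*t**3*(3*log(t) - 1)/9.
Then F(4) - F(1) = (-256/9 + 512*log(2)/3) - (-4/9) = -28 + 512*log(2)/3.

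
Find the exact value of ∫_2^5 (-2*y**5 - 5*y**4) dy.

By the power rule, an antiderivative is F(y) = -y**6/3 - y**5.
Then F(5) - F(2) = (-25000/3) - (-160/3) = -8280.

-8280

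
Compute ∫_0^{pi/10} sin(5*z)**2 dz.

pi/20

Use the identity sin^2(5*z) = (1 - cos(10*z))/2.
An antiderivative is F(z) = z/2 - sin(10*z)/20.
Then F(pi/10) - F(0) = (pi/20) - (0) = pi/20.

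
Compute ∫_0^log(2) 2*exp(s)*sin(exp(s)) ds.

-2*cos(2) + 2*cos(1)

Let u = exp(s), so du = exp(s) ds. When s = 0, u = 1; when s = log(2), u = 2.
The integral becomes 2·∫ sin(u) du from 1 to 2, with antiderivative -2*cos(u).
Back in s: F(s) = -2*cos(exp(s)).
Then F(log(2)) - F(0) = (-2*cos(2)) - (-2*cos(1)) = -2*cos(2) + 2*cos(1).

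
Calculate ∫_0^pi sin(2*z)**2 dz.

pi/2

Use the identity sin^2(2*z) = (1 - cos(4*z))/2.
An antiderivative is F(z) = z/2 - sin(4*z)/8.
Then F(pi) - F(0) = (pi/2) - (0) = pi/2.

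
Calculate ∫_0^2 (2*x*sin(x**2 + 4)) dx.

Let u = x**2 + 4, so du = 2*x dx. When x = 0, u = 4; when x = 2, u = 8.
The integral becomes ∫ sin(u) du from 4 to 8, with antiderivative -cos(u).
Back in x: F(x) = -cos(x**2 + 4).
Then F(2) - F(0) = (-cos(8)) - (-cos(4)) = cos(4) - cos(8).

cos(4) - cos(8)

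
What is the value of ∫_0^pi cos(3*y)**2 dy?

Use the identity cos^2(3*y) = (1 + cos(6*y))/2.
An antiderivative is F(y) = y/2 + sin(6*y)/12.
Then F(pi) - F(0) = (pi/2) - (0) = pi/2.

pi/2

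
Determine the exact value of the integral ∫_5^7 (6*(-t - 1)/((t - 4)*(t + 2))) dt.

-7*log(3) + log(7)

Factor the denominator: t**2 - 2*t - 8 = (t + 2)(t - 4).
Partial fractions: 6*(-t - 1)/((t - 4)*(t + 2)) = -1/(t + 2) - 5/(t - 4).
An antiderivative is F(t) = -5*log(t - 4) - log(t + 2).
Then F(7) - F(5) = (-7*log(3)) - (-log(7)) = -7*log(3) + log(7).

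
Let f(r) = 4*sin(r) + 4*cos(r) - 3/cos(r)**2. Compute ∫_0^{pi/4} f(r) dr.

1

An antiderivative is F(r) = 4*sin(r) - 4*cos(r) - 3*tan(r).
Then F(pi/4) - F(0) = (-3) - (-4) = 1.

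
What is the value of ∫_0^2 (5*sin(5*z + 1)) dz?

-cos(11) + cos(1)

Let u = 5*z + 1, so du = 5 dz. When z = 0, u = 1; when z = 2, u = 11.
The integral becomes ∫ sin(u) du from 1 to 11, with antiderivative -cos(u).
Back in z: F(z) = -cos(5*z + 1).
Then F(2) - F(0) = (-cos(11)) - (-cos(1)) = -cos(11) + cos(1).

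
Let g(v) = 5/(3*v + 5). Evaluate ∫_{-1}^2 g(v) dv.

An antiderivative is F(v) = 5*log(3*v + 5)/3.
Then F(2) - F(-1) = (5*log(11)/3) - (5*log(2)/3) = -5*log(2)/3 + 5*log(11)/3.

-5*log(2)/3 + 5*log(11)/3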